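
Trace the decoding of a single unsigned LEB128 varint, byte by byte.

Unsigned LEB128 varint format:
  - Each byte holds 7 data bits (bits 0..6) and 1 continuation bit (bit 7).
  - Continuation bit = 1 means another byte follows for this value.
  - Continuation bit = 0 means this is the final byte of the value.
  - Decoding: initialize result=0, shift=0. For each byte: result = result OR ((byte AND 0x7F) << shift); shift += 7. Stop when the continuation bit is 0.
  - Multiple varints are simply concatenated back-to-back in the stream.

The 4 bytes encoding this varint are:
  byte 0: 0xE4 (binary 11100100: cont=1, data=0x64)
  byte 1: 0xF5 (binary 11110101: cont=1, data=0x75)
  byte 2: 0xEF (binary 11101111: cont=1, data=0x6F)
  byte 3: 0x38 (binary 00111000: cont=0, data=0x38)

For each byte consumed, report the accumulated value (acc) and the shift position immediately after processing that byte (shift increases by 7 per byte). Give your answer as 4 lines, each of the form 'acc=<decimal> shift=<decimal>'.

byte 0=0xE4: payload=0x64=100, contrib = 100<<0 = 100; acc -> 100, shift -> 7
byte 1=0xF5: payload=0x75=117, contrib = 117<<7 = 14976; acc -> 15076, shift -> 14
byte 2=0xEF: payload=0x6F=111, contrib = 111<<14 = 1818624; acc -> 1833700, shift -> 21
byte 3=0x38: payload=0x38=56, contrib = 56<<21 = 117440512; acc -> 119274212, shift -> 28

Answer: acc=100 shift=7
acc=15076 shift=14
acc=1833700 shift=21
acc=119274212 shift=28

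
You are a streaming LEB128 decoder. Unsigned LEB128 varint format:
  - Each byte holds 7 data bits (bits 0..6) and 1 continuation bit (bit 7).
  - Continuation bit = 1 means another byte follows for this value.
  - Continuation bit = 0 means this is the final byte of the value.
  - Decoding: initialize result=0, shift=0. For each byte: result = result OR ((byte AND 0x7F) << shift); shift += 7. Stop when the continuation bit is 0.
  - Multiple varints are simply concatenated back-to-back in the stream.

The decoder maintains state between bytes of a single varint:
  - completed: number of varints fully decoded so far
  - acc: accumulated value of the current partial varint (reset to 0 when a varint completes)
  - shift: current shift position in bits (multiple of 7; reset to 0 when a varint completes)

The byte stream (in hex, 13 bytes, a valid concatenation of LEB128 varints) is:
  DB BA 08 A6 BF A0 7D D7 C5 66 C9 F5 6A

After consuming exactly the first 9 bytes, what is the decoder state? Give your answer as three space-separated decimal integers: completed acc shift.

Answer: 2 8919 14

Derivation:
byte[0]=0xDB cont=1 payload=0x5B: acc |= 91<<0 -> completed=0 acc=91 shift=7
byte[1]=0xBA cont=1 payload=0x3A: acc |= 58<<7 -> completed=0 acc=7515 shift=14
byte[2]=0x08 cont=0 payload=0x08: varint #1 complete (value=138587); reset -> completed=1 acc=0 shift=0
byte[3]=0xA6 cont=1 payload=0x26: acc |= 38<<0 -> completed=1 acc=38 shift=7
byte[4]=0xBF cont=1 payload=0x3F: acc |= 63<<7 -> completed=1 acc=8102 shift=14
byte[5]=0xA0 cont=1 payload=0x20: acc |= 32<<14 -> completed=1 acc=532390 shift=21
byte[6]=0x7D cont=0 payload=0x7D: varint #2 complete (value=262676390); reset -> completed=2 acc=0 shift=0
byte[7]=0xD7 cont=1 payload=0x57: acc |= 87<<0 -> completed=2 acc=87 shift=7
byte[8]=0xC5 cont=1 payload=0x45: acc |= 69<<7 -> completed=2 acc=8919 shift=14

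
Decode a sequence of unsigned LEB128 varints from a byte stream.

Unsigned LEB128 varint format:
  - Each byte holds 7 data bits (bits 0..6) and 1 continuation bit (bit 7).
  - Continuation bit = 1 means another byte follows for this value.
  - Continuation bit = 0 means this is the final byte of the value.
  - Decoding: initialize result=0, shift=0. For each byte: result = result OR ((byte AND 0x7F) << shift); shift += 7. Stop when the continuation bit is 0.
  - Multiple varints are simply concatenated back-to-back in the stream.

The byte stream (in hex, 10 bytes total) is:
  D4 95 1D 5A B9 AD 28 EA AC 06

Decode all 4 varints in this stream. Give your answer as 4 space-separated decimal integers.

  byte[0]=0xD4 cont=1 payload=0x54=84: acc |= 84<<0 -> acc=84 shift=7
  byte[1]=0x95 cont=1 payload=0x15=21: acc |= 21<<7 -> acc=2772 shift=14
  byte[2]=0x1D cont=0 payload=0x1D=29: acc |= 29<<14 -> acc=477908 shift=21 [end]
Varint 1: bytes[0:3] = D4 95 1D -> value 477908 (3 byte(s))
  byte[3]=0x5A cont=0 payload=0x5A=90: acc |= 90<<0 -> acc=90 shift=7 [end]
Varint 2: bytes[3:4] = 5A -> value 90 (1 byte(s))
  byte[4]=0xB9 cont=1 payload=0x39=57: acc |= 57<<0 -> acc=57 shift=7
  byte[5]=0xAD cont=1 payload=0x2D=45: acc |= 45<<7 -> acc=5817 shift=14
  byte[6]=0x28 cont=0 payload=0x28=40: acc |= 40<<14 -> acc=661177 shift=21 [end]
Varint 3: bytes[4:7] = B9 AD 28 -> value 661177 (3 byte(s))
  byte[7]=0xEA cont=1 payload=0x6A=106: acc |= 106<<0 -> acc=106 shift=7
  byte[8]=0xAC cont=1 payload=0x2C=44: acc |= 44<<7 -> acc=5738 shift=14
  byte[9]=0x06 cont=0 payload=0x06=6: acc |= 6<<14 -> acc=104042 shift=21 [end]
Varint 4: bytes[7:10] = EA AC 06 -> value 104042 (3 byte(s))

Answer: 477908 90 661177 104042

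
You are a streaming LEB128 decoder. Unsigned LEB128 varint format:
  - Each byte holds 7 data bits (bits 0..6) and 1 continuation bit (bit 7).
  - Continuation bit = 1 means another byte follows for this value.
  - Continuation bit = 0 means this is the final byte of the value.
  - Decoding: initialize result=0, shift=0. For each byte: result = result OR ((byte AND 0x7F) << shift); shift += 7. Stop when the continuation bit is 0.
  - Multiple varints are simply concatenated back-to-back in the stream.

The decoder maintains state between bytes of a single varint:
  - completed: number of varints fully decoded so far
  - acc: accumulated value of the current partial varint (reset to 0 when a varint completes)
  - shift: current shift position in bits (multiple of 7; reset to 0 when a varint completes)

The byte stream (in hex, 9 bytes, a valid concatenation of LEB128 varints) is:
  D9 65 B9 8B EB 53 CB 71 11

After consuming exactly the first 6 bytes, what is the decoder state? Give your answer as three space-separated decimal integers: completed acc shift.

Answer: 2 0 0

Derivation:
byte[0]=0xD9 cont=1 payload=0x59: acc |= 89<<0 -> completed=0 acc=89 shift=7
byte[1]=0x65 cont=0 payload=0x65: varint #1 complete (value=13017); reset -> completed=1 acc=0 shift=0
byte[2]=0xB9 cont=1 payload=0x39: acc |= 57<<0 -> completed=1 acc=57 shift=7
byte[3]=0x8B cont=1 payload=0x0B: acc |= 11<<7 -> completed=1 acc=1465 shift=14
byte[4]=0xEB cont=1 payload=0x6B: acc |= 107<<14 -> completed=1 acc=1754553 shift=21
byte[5]=0x53 cont=0 payload=0x53: varint #2 complete (value=175818169); reset -> completed=2 acc=0 shift=0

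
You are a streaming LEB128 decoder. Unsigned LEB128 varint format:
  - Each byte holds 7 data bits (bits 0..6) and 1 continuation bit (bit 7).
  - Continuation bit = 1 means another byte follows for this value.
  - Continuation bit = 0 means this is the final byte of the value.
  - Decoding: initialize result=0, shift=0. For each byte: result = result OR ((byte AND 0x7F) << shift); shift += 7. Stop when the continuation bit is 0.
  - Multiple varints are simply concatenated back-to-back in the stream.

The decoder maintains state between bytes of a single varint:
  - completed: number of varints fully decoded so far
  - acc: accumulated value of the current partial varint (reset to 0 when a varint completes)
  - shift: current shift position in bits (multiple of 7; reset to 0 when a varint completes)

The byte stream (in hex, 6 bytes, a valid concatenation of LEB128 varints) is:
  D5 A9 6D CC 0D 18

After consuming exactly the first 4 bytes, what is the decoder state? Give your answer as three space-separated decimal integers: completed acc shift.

byte[0]=0xD5 cont=1 payload=0x55: acc |= 85<<0 -> completed=0 acc=85 shift=7
byte[1]=0xA9 cont=1 payload=0x29: acc |= 41<<7 -> completed=0 acc=5333 shift=14
byte[2]=0x6D cont=0 payload=0x6D: varint #1 complete (value=1791189); reset -> completed=1 acc=0 shift=0
byte[3]=0xCC cont=1 payload=0x4C: acc |= 76<<0 -> completed=1 acc=76 shift=7

Answer: 1 76 7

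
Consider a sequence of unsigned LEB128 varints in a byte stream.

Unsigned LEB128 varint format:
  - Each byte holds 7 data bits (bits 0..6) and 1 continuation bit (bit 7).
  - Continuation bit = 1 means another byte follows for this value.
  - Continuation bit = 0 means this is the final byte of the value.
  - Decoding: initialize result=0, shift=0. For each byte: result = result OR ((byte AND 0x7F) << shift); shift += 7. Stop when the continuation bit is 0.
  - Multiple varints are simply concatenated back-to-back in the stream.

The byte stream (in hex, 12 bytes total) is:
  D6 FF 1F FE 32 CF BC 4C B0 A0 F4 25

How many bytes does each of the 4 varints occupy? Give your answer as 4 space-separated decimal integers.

Answer: 3 2 3 4

Derivation:
  byte[0]=0xD6 cont=1 payload=0x56=86: acc |= 86<<0 -> acc=86 shift=7
  byte[1]=0xFF cont=1 payload=0x7F=127: acc |= 127<<7 -> acc=16342 shift=14
  byte[2]=0x1F cont=0 payload=0x1F=31: acc |= 31<<14 -> acc=524246 shift=21 [end]
Varint 1: bytes[0:3] = D6 FF 1F -> value 524246 (3 byte(s))
  byte[3]=0xFE cont=1 payload=0x7E=126: acc |= 126<<0 -> acc=126 shift=7
  byte[4]=0x32 cont=0 payload=0x32=50: acc |= 50<<7 -> acc=6526 shift=14 [end]
Varint 2: bytes[3:5] = FE 32 -> value 6526 (2 byte(s))
  byte[5]=0xCF cont=1 payload=0x4F=79: acc |= 79<<0 -> acc=79 shift=7
  byte[6]=0xBC cont=1 payload=0x3C=60: acc |= 60<<7 -> acc=7759 shift=14
  byte[7]=0x4C cont=0 payload=0x4C=76: acc |= 76<<14 -> acc=1252943 shift=21 [end]
Varint 3: bytes[5:8] = CF BC 4C -> value 1252943 (3 byte(s))
  byte[8]=0xB0 cont=1 payload=0x30=48: acc |= 48<<0 -> acc=48 shift=7
  byte[9]=0xA0 cont=1 payload=0x20=32: acc |= 32<<7 -> acc=4144 shift=14
  byte[10]=0xF4 cont=1 payload=0x74=116: acc |= 116<<14 -> acc=1904688 shift=21
  byte[11]=0x25 cont=0 payload=0x25=37: acc |= 37<<21 -> acc=79499312 shift=28 [end]
Varint 4: bytes[8:12] = B0 A0 F4 25 -> value 79499312 (4 byte(s))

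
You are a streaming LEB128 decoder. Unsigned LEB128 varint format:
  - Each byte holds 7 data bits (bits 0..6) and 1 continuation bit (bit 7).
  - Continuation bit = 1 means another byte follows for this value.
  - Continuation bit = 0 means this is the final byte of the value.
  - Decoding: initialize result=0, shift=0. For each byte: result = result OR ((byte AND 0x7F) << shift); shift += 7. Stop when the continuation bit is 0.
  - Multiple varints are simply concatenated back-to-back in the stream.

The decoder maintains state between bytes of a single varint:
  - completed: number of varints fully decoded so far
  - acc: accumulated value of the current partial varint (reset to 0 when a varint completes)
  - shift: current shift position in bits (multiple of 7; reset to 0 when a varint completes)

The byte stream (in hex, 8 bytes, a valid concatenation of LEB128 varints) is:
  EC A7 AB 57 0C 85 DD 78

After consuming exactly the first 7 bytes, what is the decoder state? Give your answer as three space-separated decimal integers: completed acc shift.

Answer: 2 11909 14

Derivation:
byte[0]=0xEC cont=1 payload=0x6C: acc |= 108<<0 -> completed=0 acc=108 shift=7
byte[1]=0xA7 cont=1 payload=0x27: acc |= 39<<7 -> completed=0 acc=5100 shift=14
byte[2]=0xAB cont=1 payload=0x2B: acc |= 43<<14 -> completed=0 acc=709612 shift=21
byte[3]=0x57 cont=0 payload=0x57: varint #1 complete (value=183161836); reset -> completed=1 acc=0 shift=0
byte[4]=0x0C cont=0 payload=0x0C: varint #2 complete (value=12); reset -> completed=2 acc=0 shift=0
byte[5]=0x85 cont=1 payload=0x05: acc |= 5<<0 -> completed=2 acc=5 shift=7
byte[6]=0xDD cont=1 payload=0x5D: acc |= 93<<7 -> completed=2 acc=11909 shift=14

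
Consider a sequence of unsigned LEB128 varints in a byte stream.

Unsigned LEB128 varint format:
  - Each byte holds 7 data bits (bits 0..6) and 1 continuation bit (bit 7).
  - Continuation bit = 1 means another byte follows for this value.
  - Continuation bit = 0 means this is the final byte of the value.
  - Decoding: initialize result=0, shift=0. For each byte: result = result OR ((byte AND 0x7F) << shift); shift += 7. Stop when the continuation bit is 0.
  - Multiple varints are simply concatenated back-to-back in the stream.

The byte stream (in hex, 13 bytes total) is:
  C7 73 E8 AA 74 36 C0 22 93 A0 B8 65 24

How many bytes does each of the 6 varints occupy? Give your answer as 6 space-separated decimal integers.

Answer: 2 3 1 2 4 1

Derivation:
  byte[0]=0xC7 cont=1 payload=0x47=71: acc |= 71<<0 -> acc=71 shift=7
  byte[1]=0x73 cont=0 payload=0x73=115: acc |= 115<<7 -> acc=14791 shift=14 [end]
Varint 1: bytes[0:2] = C7 73 -> value 14791 (2 byte(s))
  byte[2]=0xE8 cont=1 payload=0x68=104: acc |= 104<<0 -> acc=104 shift=7
  byte[3]=0xAA cont=1 payload=0x2A=42: acc |= 42<<7 -> acc=5480 shift=14
  byte[4]=0x74 cont=0 payload=0x74=116: acc |= 116<<14 -> acc=1906024 shift=21 [end]
Varint 2: bytes[2:5] = E8 AA 74 -> value 1906024 (3 byte(s))
  byte[5]=0x36 cont=0 payload=0x36=54: acc |= 54<<0 -> acc=54 shift=7 [end]
Varint 3: bytes[5:6] = 36 -> value 54 (1 byte(s))
  byte[6]=0xC0 cont=1 payload=0x40=64: acc |= 64<<0 -> acc=64 shift=7
  byte[7]=0x22 cont=0 payload=0x22=34: acc |= 34<<7 -> acc=4416 shift=14 [end]
Varint 4: bytes[6:8] = C0 22 -> value 4416 (2 byte(s))
  byte[8]=0x93 cont=1 payload=0x13=19: acc |= 19<<0 -> acc=19 shift=7
  byte[9]=0xA0 cont=1 payload=0x20=32: acc |= 32<<7 -> acc=4115 shift=14
  byte[10]=0xB8 cont=1 payload=0x38=56: acc |= 56<<14 -> acc=921619 shift=21
  byte[11]=0x65 cont=0 payload=0x65=101: acc |= 101<<21 -> acc=212733971 shift=28 [end]
Varint 5: bytes[8:12] = 93 A0 B8 65 -> value 212733971 (4 byte(s))
  byte[12]=0x24 cont=0 payload=0x24=36: acc |= 36<<0 -> acc=36 shift=7 [end]
Varint 6: bytes[12:13] = 24 -> value 36 (1 byte(s))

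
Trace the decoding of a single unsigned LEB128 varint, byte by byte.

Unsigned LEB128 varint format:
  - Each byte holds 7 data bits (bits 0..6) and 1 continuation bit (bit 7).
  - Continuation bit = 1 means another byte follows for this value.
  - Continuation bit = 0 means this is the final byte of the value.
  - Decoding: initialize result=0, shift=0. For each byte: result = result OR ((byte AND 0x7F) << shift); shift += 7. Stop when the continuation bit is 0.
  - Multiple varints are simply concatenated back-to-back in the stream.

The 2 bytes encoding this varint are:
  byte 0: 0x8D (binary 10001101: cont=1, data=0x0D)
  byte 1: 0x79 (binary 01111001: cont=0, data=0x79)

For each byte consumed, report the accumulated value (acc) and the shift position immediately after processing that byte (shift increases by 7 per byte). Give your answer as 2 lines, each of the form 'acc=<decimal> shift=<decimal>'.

byte 0=0x8D: payload=0x0D=13, contrib = 13<<0 = 13; acc -> 13, shift -> 7
byte 1=0x79: payload=0x79=121, contrib = 121<<7 = 15488; acc -> 15501, shift -> 14

Answer: acc=13 shift=7
acc=15501 shift=14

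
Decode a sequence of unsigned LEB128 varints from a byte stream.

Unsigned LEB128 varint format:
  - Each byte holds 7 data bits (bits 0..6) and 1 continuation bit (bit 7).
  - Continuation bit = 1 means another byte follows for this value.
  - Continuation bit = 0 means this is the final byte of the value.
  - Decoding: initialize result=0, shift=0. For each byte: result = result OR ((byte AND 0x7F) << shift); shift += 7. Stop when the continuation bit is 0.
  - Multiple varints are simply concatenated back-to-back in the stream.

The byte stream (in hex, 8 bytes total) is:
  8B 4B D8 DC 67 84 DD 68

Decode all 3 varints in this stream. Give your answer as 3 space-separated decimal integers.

  byte[0]=0x8B cont=1 payload=0x0B=11: acc |= 11<<0 -> acc=11 shift=7
  byte[1]=0x4B cont=0 payload=0x4B=75: acc |= 75<<7 -> acc=9611 shift=14 [end]
Varint 1: bytes[0:2] = 8B 4B -> value 9611 (2 byte(s))
  byte[2]=0xD8 cont=1 payload=0x58=88: acc |= 88<<0 -> acc=88 shift=7
  byte[3]=0xDC cont=1 payload=0x5C=92: acc |= 92<<7 -> acc=11864 shift=14
  byte[4]=0x67 cont=0 payload=0x67=103: acc |= 103<<14 -> acc=1699416 shift=21 [end]
Varint 2: bytes[2:5] = D8 DC 67 -> value 1699416 (3 byte(s))
  byte[5]=0x84 cont=1 payload=0x04=4: acc |= 4<<0 -> acc=4 shift=7
  byte[6]=0xDD cont=1 payload=0x5D=93: acc |= 93<<7 -> acc=11908 shift=14
  byte[7]=0x68 cont=0 payload=0x68=104: acc |= 104<<14 -> acc=1715844 shift=21 [end]
Varint 3: bytes[5:8] = 84 DD 68 -> value 1715844 (3 byte(s))

Answer: 9611 1699416 1715844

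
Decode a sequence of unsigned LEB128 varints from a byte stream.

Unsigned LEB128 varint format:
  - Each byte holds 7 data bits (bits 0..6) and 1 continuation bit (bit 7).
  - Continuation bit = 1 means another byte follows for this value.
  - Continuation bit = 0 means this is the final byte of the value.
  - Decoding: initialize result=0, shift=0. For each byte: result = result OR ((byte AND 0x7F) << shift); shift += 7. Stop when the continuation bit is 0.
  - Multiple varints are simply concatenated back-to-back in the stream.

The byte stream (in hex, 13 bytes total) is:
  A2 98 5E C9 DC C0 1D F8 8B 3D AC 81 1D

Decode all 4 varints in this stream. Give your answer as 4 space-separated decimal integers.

  byte[0]=0xA2 cont=1 payload=0x22=34: acc |= 34<<0 -> acc=34 shift=7
  byte[1]=0x98 cont=1 payload=0x18=24: acc |= 24<<7 -> acc=3106 shift=14
  byte[2]=0x5E cont=0 payload=0x5E=94: acc |= 94<<14 -> acc=1543202 shift=21 [end]
Varint 1: bytes[0:3] = A2 98 5E -> value 1543202 (3 byte(s))
  byte[3]=0xC9 cont=1 payload=0x49=73: acc |= 73<<0 -> acc=73 shift=7
  byte[4]=0xDC cont=1 payload=0x5C=92: acc |= 92<<7 -> acc=11849 shift=14
  byte[5]=0xC0 cont=1 payload=0x40=64: acc |= 64<<14 -> acc=1060425 shift=21
  byte[6]=0x1D cont=0 payload=0x1D=29: acc |= 29<<21 -> acc=61877833 shift=28 [end]
Varint 2: bytes[3:7] = C9 DC C0 1D -> value 61877833 (4 byte(s))
  byte[7]=0xF8 cont=1 payload=0x78=120: acc |= 120<<0 -> acc=120 shift=7
  byte[8]=0x8B cont=1 payload=0x0B=11: acc |= 11<<7 -> acc=1528 shift=14
  byte[9]=0x3D cont=0 payload=0x3D=61: acc |= 61<<14 -> acc=1000952 shift=21 [end]
Varint 3: bytes[7:10] = F8 8B 3D -> value 1000952 (3 byte(s))
  byte[10]=0xAC cont=1 payload=0x2C=44: acc |= 44<<0 -> acc=44 shift=7
  byte[11]=0x81 cont=1 payload=0x01=1: acc |= 1<<7 -> acc=172 shift=14
  byte[12]=0x1D cont=0 payload=0x1D=29: acc |= 29<<14 -> acc=475308 shift=21 [end]
Varint 4: bytes[10:13] = AC 81 1D -> value 475308 (3 byte(s))

Answer: 1543202 61877833 1000952 475308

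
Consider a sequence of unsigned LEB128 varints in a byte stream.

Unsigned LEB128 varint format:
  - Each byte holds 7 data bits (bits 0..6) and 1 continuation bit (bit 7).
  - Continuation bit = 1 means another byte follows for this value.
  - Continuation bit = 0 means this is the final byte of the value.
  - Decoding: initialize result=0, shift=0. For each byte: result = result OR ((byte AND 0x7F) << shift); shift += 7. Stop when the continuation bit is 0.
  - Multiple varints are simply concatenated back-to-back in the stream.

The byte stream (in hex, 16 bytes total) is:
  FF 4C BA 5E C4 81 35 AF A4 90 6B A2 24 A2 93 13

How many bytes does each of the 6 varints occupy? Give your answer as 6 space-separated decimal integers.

Answer: 2 2 3 4 2 3

Derivation:
  byte[0]=0xFF cont=1 payload=0x7F=127: acc |= 127<<0 -> acc=127 shift=7
  byte[1]=0x4C cont=0 payload=0x4C=76: acc |= 76<<7 -> acc=9855 shift=14 [end]
Varint 1: bytes[0:2] = FF 4C -> value 9855 (2 byte(s))
  byte[2]=0xBA cont=1 payload=0x3A=58: acc |= 58<<0 -> acc=58 shift=7
  byte[3]=0x5E cont=0 payload=0x5E=94: acc |= 94<<7 -> acc=12090 shift=14 [end]
Varint 2: bytes[2:4] = BA 5E -> value 12090 (2 byte(s))
  byte[4]=0xC4 cont=1 payload=0x44=68: acc |= 68<<0 -> acc=68 shift=7
  byte[5]=0x81 cont=1 payload=0x01=1: acc |= 1<<7 -> acc=196 shift=14
  byte[6]=0x35 cont=0 payload=0x35=53: acc |= 53<<14 -> acc=868548 shift=21 [end]
Varint 3: bytes[4:7] = C4 81 35 -> value 868548 (3 byte(s))
  byte[7]=0xAF cont=1 payload=0x2F=47: acc |= 47<<0 -> acc=47 shift=7
  byte[8]=0xA4 cont=1 payload=0x24=36: acc |= 36<<7 -> acc=4655 shift=14
  byte[9]=0x90 cont=1 payload=0x10=16: acc |= 16<<14 -> acc=266799 shift=21
  byte[10]=0x6B cont=0 payload=0x6B=107: acc |= 107<<21 -> acc=224662063 shift=28 [end]
Varint 4: bytes[7:11] = AF A4 90 6B -> value 224662063 (4 byte(s))
  byte[11]=0xA2 cont=1 payload=0x22=34: acc |= 34<<0 -> acc=34 shift=7
  byte[12]=0x24 cont=0 payload=0x24=36: acc |= 36<<7 -> acc=4642 shift=14 [end]
Varint 5: bytes[11:13] = A2 24 -> value 4642 (2 byte(s))
  byte[13]=0xA2 cont=1 payload=0x22=34: acc |= 34<<0 -> acc=34 shift=7
  byte[14]=0x93 cont=1 payload=0x13=19: acc |= 19<<7 -> acc=2466 shift=14
  byte[15]=0x13 cont=0 payload=0x13=19: acc |= 19<<14 -> acc=313762 shift=21 [end]
Varint 6: bytes[13:16] = A2 93 13 -> value 313762 (3 byte(s))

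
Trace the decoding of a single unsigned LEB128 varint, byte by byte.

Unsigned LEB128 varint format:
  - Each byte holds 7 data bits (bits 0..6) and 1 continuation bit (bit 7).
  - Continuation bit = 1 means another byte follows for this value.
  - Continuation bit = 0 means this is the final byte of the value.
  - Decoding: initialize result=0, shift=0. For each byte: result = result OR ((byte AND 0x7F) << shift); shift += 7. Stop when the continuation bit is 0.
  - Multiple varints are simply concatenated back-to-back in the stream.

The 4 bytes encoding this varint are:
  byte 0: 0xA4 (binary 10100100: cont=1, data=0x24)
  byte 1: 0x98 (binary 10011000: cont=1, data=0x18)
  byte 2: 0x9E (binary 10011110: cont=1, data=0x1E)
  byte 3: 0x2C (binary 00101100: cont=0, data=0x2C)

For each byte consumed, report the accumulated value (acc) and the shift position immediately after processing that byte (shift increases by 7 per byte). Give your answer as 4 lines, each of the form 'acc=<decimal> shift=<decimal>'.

byte 0=0xA4: payload=0x24=36, contrib = 36<<0 = 36; acc -> 36, shift -> 7
byte 1=0x98: payload=0x18=24, contrib = 24<<7 = 3072; acc -> 3108, shift -> 14
byte 2=0x9E: payload=0x1E=30, contrib = 30<<14 = 491520; acc -> 494628, shift -> 21
byte 3=0x2C: payload=0x2C=44, contrib = 44<<21 = 92274688; acc -> 92769316, shift -> 28

Answer: acc=36 shift=7
acc=3108 shift=14
acc=494628 shift=21
acc=92769316 shift=28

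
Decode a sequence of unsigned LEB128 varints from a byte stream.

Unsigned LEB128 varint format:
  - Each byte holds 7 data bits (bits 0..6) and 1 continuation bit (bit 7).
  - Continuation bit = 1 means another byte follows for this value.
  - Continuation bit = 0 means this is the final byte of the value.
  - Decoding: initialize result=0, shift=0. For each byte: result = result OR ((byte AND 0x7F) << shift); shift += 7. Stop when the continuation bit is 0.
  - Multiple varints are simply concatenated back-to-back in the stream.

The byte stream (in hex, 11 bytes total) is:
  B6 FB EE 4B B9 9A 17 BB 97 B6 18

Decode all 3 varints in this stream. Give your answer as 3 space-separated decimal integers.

Answer: 159104438 380217 51219387

Derivation:
  byte[0]=0xB6 cont=1 payload=0x36=54: acc |= 54<<0 -> acc=54 shift=7
  byte[1]=0xFB cont=1 payload=0x7B=123: acc |= 123<<7 -> acc=15798 shift=14
  byte[2]=0xEE cont=1 payload=0x6E=110: acc |= 110<<14 -> acc=1818038 shift=21
  byte[3]=0x4B cont=0 payload=0x4B=75: acc |= 75<<21 -> acc=159104438 shift=28 [end]
Varint 1: bytes[0:4] = B6 FB EE 4B -> value 159104438 (4 byte(s))
  byte[4]=0xB9 cont=1 payload=0x39=57: acc |= 57<<0 -> acc=57 shift=7
  byte[5]=0x9A cont=1 payload=0x1A=26: acc |= 26<<7 -> acc=3385 shift=14
  byte[6]=0x17 cont=0 payload=0x17=23: acc |= 23<<14 -> acc=380217 shift=21 [end]
Varint 2: bytes[4:7] = B9 9A 17 -> value 380217 (3 byte(s))
  byte[7]=0xBB cont=1 payload=0x3B=59: acc |= 59<<0 -> acc=59 shift=7
  byte[8]=0x97 cont=1 payload=0x17=23: acc |= 23<<7 -> acc=3003 shift=14
  byte[9]=0xB6 cont=1 payload=0x36=54: acc |= 54<<14 -> acc=887739 shift=21
  byte[10]=0x18 cont=0 payload=0x18=24: acc |= 24<<21 -> acc=51219387 shift=28 [end]
Varint 3: bytes[7:11] = BB 97 B6 18 -> value 51219387 (4 byte(s))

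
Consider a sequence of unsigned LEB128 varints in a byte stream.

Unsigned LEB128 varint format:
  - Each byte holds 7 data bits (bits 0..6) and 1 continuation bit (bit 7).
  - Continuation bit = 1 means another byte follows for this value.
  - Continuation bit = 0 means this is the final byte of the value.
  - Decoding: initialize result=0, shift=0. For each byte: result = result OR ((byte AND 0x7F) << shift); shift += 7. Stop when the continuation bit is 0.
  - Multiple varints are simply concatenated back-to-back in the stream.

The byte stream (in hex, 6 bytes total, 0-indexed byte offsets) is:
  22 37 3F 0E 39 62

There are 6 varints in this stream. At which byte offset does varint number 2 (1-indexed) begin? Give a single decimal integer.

Answer: 1

Derivation:
  byte[0]=0x22 cont=0 payload=0x22=34: acc |= 34<<0 -> acc=34 shift=7 [end]
Varint 1: bytes[0:1] = 22 -> value 34 (1 byte(s))
  byte[1]=0x37 cont=0 payload=0x37=55: acc |= 55<<0 -> acc=55 shift=7 [end]
Varint 2: bytes[1:2] = 37 -> value 55 (1 byte(s))
  byte[2]=0x3F cont=0 payload=0x3F=63: acc |= 63<<0 -> acc=63 shift=7 [end]
Varint 3: bytes[2:3] = 3F -> value 63 (1 byte(s))
  byte[3]=0x0E cont=0 payload=0x0E=14: acc |= 14<<0 -> acc=14 shift=7 [end]
Varint 4: bytes[3:4] = 0E -> value 14 (1 byte(s))
  byte[4]=0x39 cont=0 payload=0x39=57: acc |= 57<<0 -> acc=57 shift=7 [end]
Varint 5: bytes[4:5] = 39 -> value 57 (1 byte(s))
  byte[5]=0x62 cont=0 payload=0x62=98: acc |= 98<<0 -> acc=98 shift=7 [end]
Varint 6: bytes[5:6] = 62 -> value 98 (1 byte(s))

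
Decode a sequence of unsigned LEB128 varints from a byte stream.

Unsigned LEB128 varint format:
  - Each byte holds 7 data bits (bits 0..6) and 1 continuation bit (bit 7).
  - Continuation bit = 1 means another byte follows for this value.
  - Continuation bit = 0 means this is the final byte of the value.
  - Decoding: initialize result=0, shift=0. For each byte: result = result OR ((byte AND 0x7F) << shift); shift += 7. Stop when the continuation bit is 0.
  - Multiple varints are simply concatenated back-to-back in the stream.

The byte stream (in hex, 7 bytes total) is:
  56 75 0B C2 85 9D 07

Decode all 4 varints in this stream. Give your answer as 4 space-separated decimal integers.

  byte[0]=0x56 cont=0 payload=0x56=86: acc |= 86<<0 -> acc=86 shift=7 [end]
Varint 1: bytes[0:1] = 56 -> value 86 (1 byte(s))
  byte[1]=0x75 cont=0 payload=0x75=117: acc |= 117<<0 -> acc=117 shift=7 [end]
Varint 2: bytes[1:2] = 75 -> value 117 (1 byte(s))
  byte[2]=0x0B cont=0 payload=0x0B=11: acc |= 11<<0 -> acc=11 shift=7 [end]
Varint 3: bytes[2:3] = 0B -> value 11 (1 byte(s))
  byte[3]=0xC2 cont=1 payload=0x42=66: acc |= 66<<0 -> acc=66 shift=7
  byte[4]=0x85 cont=1 payload=0x05=5: acc |= 5<<7 -> acc=706 shift=14
  byte[5]=0x9D cont=1 payload=0x1D=29: acc |= 29<<14 -> acc=475842 shift=21
  byte[6]=0x07 cont=0 payload=0x07=7: acc |= 7<<21 -> acc=15155906 shift=28 [end]
Varint 4: bytes[3:7] = C2 85 9D 07 -> value 15155906 (4 byte(s))

Answer: 86 117 11 15155906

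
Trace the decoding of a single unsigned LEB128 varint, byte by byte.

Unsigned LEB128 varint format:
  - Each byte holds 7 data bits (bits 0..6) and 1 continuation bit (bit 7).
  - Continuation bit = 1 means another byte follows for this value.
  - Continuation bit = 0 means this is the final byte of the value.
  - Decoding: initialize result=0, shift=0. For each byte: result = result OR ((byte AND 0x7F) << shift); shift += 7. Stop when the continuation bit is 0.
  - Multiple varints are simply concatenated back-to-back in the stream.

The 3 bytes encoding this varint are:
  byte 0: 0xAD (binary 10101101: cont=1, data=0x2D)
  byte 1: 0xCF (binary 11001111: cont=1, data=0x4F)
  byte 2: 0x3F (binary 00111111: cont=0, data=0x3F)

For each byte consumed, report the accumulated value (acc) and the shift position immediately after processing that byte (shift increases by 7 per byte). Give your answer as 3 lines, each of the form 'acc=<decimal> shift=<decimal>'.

byte 0=0xAD: payload=0x2D=45, contrib = 45<<0 = 45; acc -> 45, shift -> 7
byte 1=0xCF: payload=0x4F=79, contrib = 79<<7 = 10112; acc -> 10157, shift -> 14
byte 2=0x3F: payload=0x3F=63, contrib = 63<<14 = 1032192; acc -> 1042349, shift -> 21

Answer: acc=45 shift=7
acc=10157 shift=14
acc=1042349 shift=21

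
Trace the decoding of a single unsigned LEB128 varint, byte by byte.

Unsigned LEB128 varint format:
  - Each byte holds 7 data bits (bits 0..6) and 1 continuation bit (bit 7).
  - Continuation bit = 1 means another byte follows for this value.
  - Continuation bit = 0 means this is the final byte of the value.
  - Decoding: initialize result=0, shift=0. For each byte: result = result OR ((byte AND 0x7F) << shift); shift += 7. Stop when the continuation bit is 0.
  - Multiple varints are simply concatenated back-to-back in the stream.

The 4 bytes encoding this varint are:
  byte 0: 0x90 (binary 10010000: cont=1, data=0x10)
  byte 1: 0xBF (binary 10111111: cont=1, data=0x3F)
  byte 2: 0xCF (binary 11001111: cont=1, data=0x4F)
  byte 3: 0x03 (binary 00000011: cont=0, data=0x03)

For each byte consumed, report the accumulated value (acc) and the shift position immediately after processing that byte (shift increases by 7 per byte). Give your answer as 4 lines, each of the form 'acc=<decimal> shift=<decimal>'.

byte 0=0x90: payload=0x10=16, contrib = 16<<0 = 16; acc -> 16, shift -> 7
byte 1=0xBF: payload=0x3F=63, contrib = 63<<7 = 8064; acc -> 8080, shift -> 14
byte 2=0xCF: payload=0x4F=79, contrib = 79<<14 = 1294336; acc -> 1302416, shift -> 21
byte 3=0x03: payload=0x03=3, contrib = 3<<21 = 6291456; acc -> 7593872, shift -> 28

Answer: acc=16 shift=7
acc=8080 shift=14
acc=1302416 shift=21
acc=7593872 shift=28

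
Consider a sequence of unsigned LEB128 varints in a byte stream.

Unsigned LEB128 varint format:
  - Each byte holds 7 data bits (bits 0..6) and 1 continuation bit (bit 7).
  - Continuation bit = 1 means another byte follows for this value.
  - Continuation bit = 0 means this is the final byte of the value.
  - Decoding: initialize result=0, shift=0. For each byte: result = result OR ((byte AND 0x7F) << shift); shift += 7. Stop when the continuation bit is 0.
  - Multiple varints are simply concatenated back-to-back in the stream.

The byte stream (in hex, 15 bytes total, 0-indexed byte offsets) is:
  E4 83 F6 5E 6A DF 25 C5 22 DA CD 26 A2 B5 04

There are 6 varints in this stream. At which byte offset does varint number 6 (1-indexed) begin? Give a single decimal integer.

Answer: 12

Derivation:
  byte[0]=0xE4 cont=1 payload=0x64=100: acc |= 100<<0 -> acc=100 shift=7
  byte[1]=0x83 cont=1 payload=0x03=3: acc |= 3<<7 -> acc=484 shift=14
  byte[2]=0xF6 cont=1 payload=0x76=118: acc |= 118<<14 -> acc=1933796 shift=21
  byte[3]=0x5E cont=0 payload=0x5E=94: acc |= 94<<21 -> acc=199066084 shift=28 [end]
Varint 1: bytes[0:4] = E4 83 F6 5E -> value 199066084 (4 byte(s))
  byte[4]=0x6A cont=0 payload=0x6A=106: acc |= 106<<0 -> acc=106 shift=7 [end]
Varint 2: bytes[4:5] = 6A -> value 106 (1 byte(s))
  byte[5]=0xDF cont=1 payload=0x5F=95: acc |= 95<<0 -> acc=95 shift=7
  byte[6]=0x25 cont=0 payload=0x25=37: acc |= 37<<7 -> acc=4831 shift=14 [end]
Varint 3: bytes[5:7] = DF 25 -> value 4831 (2 byte(s))
  byte[7]=0xC5 cont=1 payload=0x45=69: acc |= 69<<0 -> acc=69 shift=7
  byte[8]=0x22 cont=0 payload=0x22=34: acc |= 34<<7 -> acc=4421 shift=14 [end]
Varint 4: bytes[7:9] = C5 22 -> value 4421 (2 byte(s))
  byte[9]=0xDA cont=1 payload=0x5A=90: acc |= 90<<0 -> acc=90 shift=7
  byte[10]=0xCD cont=1 payload=0x4D=77: acc |= 77<<7 -> acc=9946 shift=14
  byte[11]=0x26 cont=0 payload=0x26=38: acc |= 38<<14 -> acc=632538 shift=21 [end]
Varint 5: bytes[9:12] = DA CD 26 -> value 632538 (3 byte(s))
  byte[12]=0xA2 cont=1 payload=0x22=34: acc |= 34<<0 -> acc=34 shift=7
  byte[13]=0xB5 cont=1 payload=0x35=53: acc |= 53<<7 -> acc=6818 shift=14
  byte[14]=0x04 cont=0 payload=0x04=4: acc |= 4<<14 -> acc=72354 shift=21 [end]
Varint 6: bytes[12:15] = A2 B5 04 -> value 72354 (3 byte(s))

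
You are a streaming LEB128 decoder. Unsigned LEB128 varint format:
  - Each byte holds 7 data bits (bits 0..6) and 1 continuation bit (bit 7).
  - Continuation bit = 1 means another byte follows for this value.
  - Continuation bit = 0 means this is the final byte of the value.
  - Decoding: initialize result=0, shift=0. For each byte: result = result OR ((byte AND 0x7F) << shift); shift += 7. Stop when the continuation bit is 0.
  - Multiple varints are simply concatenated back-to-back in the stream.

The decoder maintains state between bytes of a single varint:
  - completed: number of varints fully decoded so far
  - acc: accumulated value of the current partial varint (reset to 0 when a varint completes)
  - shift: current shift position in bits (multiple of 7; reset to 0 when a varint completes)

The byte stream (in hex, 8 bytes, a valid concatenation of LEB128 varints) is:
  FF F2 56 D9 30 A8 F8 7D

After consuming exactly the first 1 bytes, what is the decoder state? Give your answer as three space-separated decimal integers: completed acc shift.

Answer: 0 127 7

Derivation:
byte[0]=0xFF cont=1 payload=0x7F: acc |= 127<<0 -> completed=0 acc=127 shift=7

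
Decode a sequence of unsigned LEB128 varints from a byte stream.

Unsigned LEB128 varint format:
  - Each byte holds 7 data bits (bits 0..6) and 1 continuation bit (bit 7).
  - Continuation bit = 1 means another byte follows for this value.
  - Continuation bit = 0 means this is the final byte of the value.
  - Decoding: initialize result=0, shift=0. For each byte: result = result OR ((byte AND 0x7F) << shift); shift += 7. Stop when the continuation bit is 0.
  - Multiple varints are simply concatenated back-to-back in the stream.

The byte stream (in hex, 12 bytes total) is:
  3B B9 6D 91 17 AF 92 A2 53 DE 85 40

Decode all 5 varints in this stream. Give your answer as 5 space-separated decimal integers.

  byte[0]=0x3B cont=0 payload=0x3B=59: acc |= 59<<0 -> acc=59 shift=7 [end]
Varint 1: bytes[0:1] = 3B -> value 59 (1 byte(s))
  byte[1]=0xB9 cont=1 payload=0x39=57: acc |= 57<<0 -> acc=57 shift=7
  byte[2]=0x6D cont=0 payload=0x6D=109: acc |= 109<<7 -> acc=14009 shift=14 [end]
Varint 2: bytes[1:3] = B9 6D -> value 14009 (2 byte(s))
  byte[3]=0x91 cont=1 payload=0x11=17: acc |= 17<<0 -> acc=17 shift=7
  byte[4]=0x17 cont=0 payload=0x17=23: acc |= 23<<7 -> acc=2961 shift=14 [end]
Varint 3: bytes[3:5] = 91 17 -> value 2961 (2 byte(s))
  byte[5]=0xAF cont=1 payload=0x2F=47: acc |= 47<<0 -> acc=47 shift=7
  byte[6]=0x92 cont=1 payload=0x12=18: acc |= 18<<7 -> acc=2351 shift=14
  byte[7]=0xA2 cont=1 payload=0x22=34: acc |= 34<<14 -> acc=559407 shift=21
  byte[8]=0x53 cont=0 payload=0x53=83: acc |= 83<<21 -> acc=174623023 shift=28 [end]
Varint 4: bytes[5:9] = AF 92 A2 53 -> value 174623023 (4 byte(s))
  byte[9]=0xDE cont=1 payload=0x5E=94: acc |= 94<<0 -> acc=94 shift=7
  byte[10]=0x85 cont=1 payload=0x05=5: acc |= 5<<7 -> acc=734 shift=14
  byte[11]=0x40 cont=0 payload=0x40=64: acc |= 64<<14 -> acc=1049310 shift=21 [end]
Varint 5: bytes[9:12] = DE 85 40 -> value 1049310 (3 byte(s))

Answer: 59 14009 2961 174623023 1049310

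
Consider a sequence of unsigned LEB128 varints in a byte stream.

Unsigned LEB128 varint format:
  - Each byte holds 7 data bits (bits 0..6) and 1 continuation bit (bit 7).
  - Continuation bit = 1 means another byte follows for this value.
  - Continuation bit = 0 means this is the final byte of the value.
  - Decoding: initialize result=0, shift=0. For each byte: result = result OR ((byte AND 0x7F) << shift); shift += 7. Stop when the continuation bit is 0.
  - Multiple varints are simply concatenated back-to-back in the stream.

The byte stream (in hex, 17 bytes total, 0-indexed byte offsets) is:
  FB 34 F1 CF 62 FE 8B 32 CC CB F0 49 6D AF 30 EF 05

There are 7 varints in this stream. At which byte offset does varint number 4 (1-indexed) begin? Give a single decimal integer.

  byte[0]=0xFB cont=1 payload=0x7B=123: acc |= 123<<0 -> acc=123 shift=7
  byte[1]=0x34 cont=0 payload=0x34=52: acc |= 52<<7 -> acc=6779 shift=14 [end]
Varint 1: bytes[0:2] = FB 34 -> value 6779 (2 byte(s))
  byte[2]=0xF1 cont=1 payload=0x71=113: acc |= 113<<0 -> acc=113 shift=7
  byte[3]=0xCF cont=1 payload=0x4F=79: acc |= 79<<7 -> acc=10225 shift=14
  byte[4]=0x62 cont=0 payload=0x62=98: acc |= 98<<14 -> acc=1615857 shift=21 [end]
Varint 2: bytes[2:5] = F1 CF 62 -> value 1615857 (3 byte(s))
  byte[5]=0xFE cont=1 payload=0x7E=126: acc |= 126<<0 -> acc=126 shift=7
  byte[6]=0x8B cont=1 payload=0x0B=11: acc |= 11<<7 -> acc=1534 shift=14
  byte[7]=0x32 cont=0 payload=0x32=50: acc |= 50<<14 -> acc=820734 shift=21 [end]
Varint 3: bytes[5:8] = FE 8B 32 -> value 820734 (3 byte(s))
  byte[8]=0xCC cont=1 payload=0x4C=76: acc |= 76<<0 -> acc=76 shift=7
  byte[9]=0xCB cont=1 payload=0x4B=75: acc |= 75<<7 -> acc=9676 shift=14
  byte[10]=0xF0 cont=1 payload=0x70=112: acc |= 112<<14 -> acc=1844684 shift=21
  byte[11]=0x49 cont=0 payload=0x49=73: acc |= 73<<21 -> acc=154936780 shift=28 [end]
Varint 4: bytes[8:12] = CC CB F0 49 -> value 154936780 (4 byte(s))
  byte[12]=0x6D cont=0 payload=0x6D=109: acc |= 109<<0 -> acc=109 shift=7 [end]
Varint 5: bytes[12:13] = 6D -> value 109 (1 byte(s))
  byte[13]=0xAF cont=1 payload=0x2F=47: acc |= 47<<0 -> acc=47 shift=7
  byte[14]=0x30 cont=0 payload=0x30=48: acc |= 48<<7 -> acc=6191 shift=14 [end]
Varint 6: bytes[13:15] = AF 30 -> value 6191 (2 byte(s))
  byte[15]=0xEF cont=1 payload=0x6F=111: acc |= 111<<0 -> acc=111 shift=7
  byte[16]=0x05 cont=0 payload=0x05=5: acc |= 5<<7 -> acc=751 shift=14 [end]
Varint 7: bytes[15:17] = EF 05 -> value 751 (2 byte(s))

Answer: 8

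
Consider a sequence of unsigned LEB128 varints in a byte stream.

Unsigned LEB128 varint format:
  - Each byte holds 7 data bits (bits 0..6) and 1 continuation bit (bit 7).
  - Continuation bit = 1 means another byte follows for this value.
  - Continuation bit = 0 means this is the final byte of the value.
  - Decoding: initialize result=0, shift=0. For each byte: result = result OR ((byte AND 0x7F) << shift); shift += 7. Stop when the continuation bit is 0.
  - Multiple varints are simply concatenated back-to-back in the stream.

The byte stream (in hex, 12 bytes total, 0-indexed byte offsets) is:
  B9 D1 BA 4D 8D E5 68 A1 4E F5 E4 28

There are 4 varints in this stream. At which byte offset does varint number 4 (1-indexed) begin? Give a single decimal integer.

  byte[0]=0xB9 cont=1 payload=0x39=57: acc |= 57<<0 -> acc=57 shift=7
  byte[1]=0xD1 cont=1 payload=0x51=81: acc |= 81<<7 -> acc=10425 shift=14
  byte[2]=0xBA cont=1 payload=0x3A=58: acc |= 58<<14 -> acc=960697 shift=21
  byte[3]=0x4D cont=0 payload=0x4D=77: acc |= 77<<21 -> acc=162441401 shift=28 [end]
Varint 1: bytes[0:4] = B9 D1 BA 4D -> value 162441401 (4 byte(s))
  byte[4]=0x8D cont=1 payload=0x0D=13: acc |= 13<<0 -> acc=13 shift=7
  byte[5]=0xE5 cont=1 payload=0x65=101: acc |= 101<<7 -> acc=12941 shift=14
  byte[6]=0x68 cont=0 payload=0x68=104: acc |= 104<<14 -> acc=1716877 shift=21 [end]
Varint 2: bytes[4:7] = 8D E5 68 -> value 1716877 (3 byte(s))
  byte[7]=0xA1 cont=1 payload=0x21=33: acc |= 33<<0 -> acc=33 shift=7
  byte[8]=0x4E cont=0 payload=0x4E=78: acc |= 78<<7 -> acc=10017 shift=14 [end]
Varint 3: bytes[7:9] = A1 4E -> value 10017 (2 byte(s))
  byte[9]=0xF5 cont=1 payload=0x75=117: acc |= 117<<0 -> acc=117 shift=7
  byte[10]=0xE4 cont=1 payload=0x64=100: acc |= 100<<7 -> acc=12917 shift=14
  byte[11]=0x28 cont=0 payload=0x28=40: acc |= 40<<14 -> acc=668277 shift=21 [end]
Varint 4: bytes[9:12] = F5 E4 28 -> value 668277 (3 byte(s))

Answer: 9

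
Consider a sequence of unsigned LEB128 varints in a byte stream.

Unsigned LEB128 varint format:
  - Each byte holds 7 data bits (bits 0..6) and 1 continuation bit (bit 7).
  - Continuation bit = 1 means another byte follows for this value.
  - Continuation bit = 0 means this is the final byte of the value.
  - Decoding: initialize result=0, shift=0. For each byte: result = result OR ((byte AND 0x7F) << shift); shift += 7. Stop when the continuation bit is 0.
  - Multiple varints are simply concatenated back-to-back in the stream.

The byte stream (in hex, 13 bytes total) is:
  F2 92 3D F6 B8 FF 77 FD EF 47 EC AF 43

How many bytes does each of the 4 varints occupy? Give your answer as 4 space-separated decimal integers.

  byte[0]=0xF2 cont=1 payload=0x72=114: acc |= 114<<0 -> acc=114 shift=7
  byte[1]=0x92 cont=1 payload=0x12=18: acc |= 18<<7 -> acc=2418 shift=14
  byte[2]=0x3D cont=0 payload=0x3D=61: acc |= 61<<14 -> acc=1001842 shift=21 [end]
Varint 1: bytes[0:3] = F2 92 3D -> value 1001842 (3 byte(s))
  byte[3]=0xF6 cont=1 payload=0x76=118: acc |= 118<<0 -> acc=118 shift=7
  byte[4]=0xB8 cont=1 payload=0x38=56: acc |= 56<<7 -> acc=7286 shift=14
  byte[5]=0xFF cont=1 payload=0x7F=127: acc |= 127<<14 -> acc=2088054 shift=21
  byte[6]=0x77 cont=0 payload=0x77=119: acc |= 119<<21 -> acc=251649142 shift=28 [end]
Varint 2: bytes[3:7] = F6 B8 FF 77 -> value 251649142 (4 byte(s))
  byte[7]=0xFD cont=1 payload=0x7D=125: acc |= 125<<0 -> acc=125 shift=7
  byte[8]=0xEF cont=1 payload=0x6F=111: acc |= 111<<7 -> acc=14333 shift=14
  byte[9]=0x47 cont=0 payload=0x47=71: acc |= 71<<14 -> acc=1177597 shift=21 [end]
Varint 3: bytes[7:10] = FD EF 47 -> value 1177597 (3 byte(s))
  byte[10]=0xEC cont=1 payload=0x6C=108: acc |= 108<<0 -> acc=108 shift=7
  byte[11]=0xAF cont=1 payload=0x2F=47: acc |= 47<<7 -> acc=6124 shift=14
  byte[12]=0x43 cont=0 payload=0x43=67: acc |= 67<<14 -> acc=1103852 shift=21 [end]
Varint 4: bytes[10:13] = EC AF 43 -> value 1103852 (3 byte(s))

Answer: 3 4 3 3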